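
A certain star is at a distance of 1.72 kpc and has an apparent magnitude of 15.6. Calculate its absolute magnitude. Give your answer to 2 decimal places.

d = 1.72 kpc = 1720 pc
5 log₁₀(d/10 pc) = 5 log₁₀(1720) − 5 = 11.178
M = m − 5 log₁₀(d/10) = 15.6 − 11.178 = 4.422

M ≈ 4.42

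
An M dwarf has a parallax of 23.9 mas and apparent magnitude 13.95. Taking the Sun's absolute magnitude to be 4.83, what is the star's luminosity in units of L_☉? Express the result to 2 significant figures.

d = 1/p = 1000/23.9 mas = 41.84 pc
M = m − 5 log₁₀ d + 5 = 13.95 − 5·1.6216 + 5 = 10.842
M − M_☉ = 10.842 − 4.83 = 6.012
L/L_☉ = 10^(−0.4 × 6.012) = 3.937×10^-3

L/L_☉ ≈ 3.9×10^-3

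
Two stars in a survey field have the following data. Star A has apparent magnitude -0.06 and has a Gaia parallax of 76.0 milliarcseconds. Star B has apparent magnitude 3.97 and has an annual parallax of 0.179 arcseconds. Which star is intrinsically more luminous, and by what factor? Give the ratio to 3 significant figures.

Star A is more luminous, by a factor of 227.

Star A: p = 76.0 mas = 0.0760″ → d = 1/p = 13.16 pc
Star A: M = m − 5 log₁₀ d + 5 = -0.06 − 5·1.1192 + 5 = -0.656
Star B: d = 1/p = 1/0.179″ = 5.587 pc
Star B: M = m − 5 log₁₀ d + 5 = 3.97 − 5·0.7471 + 5 = 5.234
ΔM = M_A − M_B = -0.656 − (5.234) = -5.890; smaller M is more luminous → Star A.
L ratio = 10^(0.4 |ΔM|) = 10^2.356 = 227.0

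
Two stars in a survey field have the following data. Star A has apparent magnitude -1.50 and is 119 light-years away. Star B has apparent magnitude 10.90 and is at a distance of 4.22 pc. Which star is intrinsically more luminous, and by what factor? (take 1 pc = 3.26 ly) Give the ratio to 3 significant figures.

Star A is more luminous, by a factor of 6.82×10^6.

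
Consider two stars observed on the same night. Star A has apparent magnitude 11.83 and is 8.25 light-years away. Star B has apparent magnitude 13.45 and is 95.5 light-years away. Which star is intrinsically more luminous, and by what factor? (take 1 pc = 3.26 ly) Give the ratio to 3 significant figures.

Star B is more luminous, by a factor of 30.1.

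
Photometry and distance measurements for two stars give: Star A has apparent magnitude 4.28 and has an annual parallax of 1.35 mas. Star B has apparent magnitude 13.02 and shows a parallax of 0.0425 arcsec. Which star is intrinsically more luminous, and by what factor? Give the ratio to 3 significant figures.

Star A is more luminous, by a factor of 3.11×10^6.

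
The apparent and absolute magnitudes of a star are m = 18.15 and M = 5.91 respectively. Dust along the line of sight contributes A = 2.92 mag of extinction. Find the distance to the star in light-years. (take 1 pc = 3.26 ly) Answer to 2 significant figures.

m − M = 5 log₁₀(d/10 pc) + A  ⇒  18.15 − (5.91) − 2.92 = 5 log₁₀(d/10)
9.320 = 5 log₁₀(d/10)
log₁₀ d = (m − M − A)/5 + 1 = 2.8640
d = 10^2.8640 = 731.1 pc
= 2384 ly

d ≈ 2400 ly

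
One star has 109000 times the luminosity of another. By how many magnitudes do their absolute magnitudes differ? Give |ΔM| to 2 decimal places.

Pogson: ΔM = −2.5 log₁₀(ratio) = −2.5 log₁₀(109000) = −2.5 × 5.0374 = -12.594

|ΔM| ≈ 12.59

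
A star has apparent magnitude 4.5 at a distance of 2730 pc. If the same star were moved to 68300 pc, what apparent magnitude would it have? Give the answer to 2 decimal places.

m ≈ 11.49

Flux ∝ 1/d², so Δm = 5 log₁₀(d₂/d₁) = 5 log₁₀(68300/2730) = 6.991
m₂ = m₁ + Δm = 4.5 + (6.991) = 11.491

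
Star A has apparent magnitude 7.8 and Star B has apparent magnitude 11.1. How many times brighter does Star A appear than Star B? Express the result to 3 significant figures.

20.9

Δm = 7.8 − (11.1) = -3.3
Flux ratio = 10^(−0.4 Δm) = 10^(−0.4 × -3.3) = 10^1.320 = 20.89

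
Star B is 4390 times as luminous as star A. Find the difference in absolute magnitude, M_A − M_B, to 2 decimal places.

M_A − M_B ≈ 9.11

Pogson: ΔM = −2.5 log₁₀(ratio) = −2.5 log₁₀(4390) = −2.5 × 3.6425 = -9.106
Star B is brighter so has the smaller magnitude: M_A − M_B is positive.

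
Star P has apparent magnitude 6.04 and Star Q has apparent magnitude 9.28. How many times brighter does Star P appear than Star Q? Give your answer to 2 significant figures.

20

Δm = 6.04 − (9.28) = -3.24
Flux ratio = 10^(−0.4 Δm) = 10^(−0.4 × -3.24) = 10^1.296 = 19.77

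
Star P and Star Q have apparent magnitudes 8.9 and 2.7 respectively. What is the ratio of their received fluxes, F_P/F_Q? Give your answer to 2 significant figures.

F_P/F_Q ≈ 3.3×10^-3

Δm = 8.9 − (2.7) = 6.2
Flux ratio = 10^(−0.4 Δm) = 10^(−0.4 × 6.2) = 10^-2.480 = 3.311×10^-3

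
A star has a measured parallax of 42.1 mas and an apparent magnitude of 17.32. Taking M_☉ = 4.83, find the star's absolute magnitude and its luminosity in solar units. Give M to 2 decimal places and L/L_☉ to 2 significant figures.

M ≈ 15.44; L/L_☉ ≈ 5.7×10^-5

d = 1/p = 1000/42.1 mas = 23.75 pc
M = m − 5 log₁₀ d + 5 = 17.32 − 5·1.3757 + 5 = 15.441
M − M_☉ = 15.441 − 4.83 = 10.611
L/L_☉ = 10^(−0.4 × 10.611) = 5.694×10^-5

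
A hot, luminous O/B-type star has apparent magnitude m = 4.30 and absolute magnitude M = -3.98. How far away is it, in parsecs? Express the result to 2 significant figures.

d ≈ 450 pc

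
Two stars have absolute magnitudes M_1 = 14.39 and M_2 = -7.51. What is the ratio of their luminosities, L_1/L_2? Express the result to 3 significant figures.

ΔM = M_1 − M_2 = 21.90
L_1/L_2 = 10^(−0.4 ΔM) = 10^-8.760 = 1.738×10^-9

L_1/L_2 ≈ 1.74×10^-9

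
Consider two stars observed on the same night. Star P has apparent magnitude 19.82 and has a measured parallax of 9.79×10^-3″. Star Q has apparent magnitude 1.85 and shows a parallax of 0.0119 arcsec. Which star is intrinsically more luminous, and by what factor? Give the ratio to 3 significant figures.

Star Q is more luminous, by a factor of 1.04×10^7.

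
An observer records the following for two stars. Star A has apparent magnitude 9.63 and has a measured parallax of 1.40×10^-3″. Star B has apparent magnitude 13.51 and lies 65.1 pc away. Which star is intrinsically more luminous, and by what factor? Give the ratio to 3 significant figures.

Star A: d = 1/p = 1/1.40×10^-3″ = 714.3 pc
Star A: M = m − 5 log₁₀ d + 5 = 9.63 − 5·2.8539 + 5 = 0.361
Star B: M = m − 5 log₁₀ d + 5 = 13.51 − 5·1.8136 + 5 = 9.442
ΔM = M_A − M_B = 0.361 − (9.442) = -9.081; smaller M is more luminous → Star A.
L ratio = 10^(0.4 |ΔM|) = 10^3.633 = 4291

Star A is more luminous, by a factor of 4290.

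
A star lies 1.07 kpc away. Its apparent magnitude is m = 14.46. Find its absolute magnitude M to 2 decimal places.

M ≈ 4.31

d = 1.07 kpc = 1070 pc
5 log₁₀(d/10 pc) = 5 log₁₀(1070) − 5 = 10.147
M = m − 5 log₁₀(d/10) = 14.46 − 10.147 = 4.313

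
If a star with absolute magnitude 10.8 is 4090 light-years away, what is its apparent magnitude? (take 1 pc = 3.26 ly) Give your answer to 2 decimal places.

m ≈ 21.29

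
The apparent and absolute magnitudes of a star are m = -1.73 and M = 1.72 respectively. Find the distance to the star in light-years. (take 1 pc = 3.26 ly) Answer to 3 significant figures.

d ≈ 6.66 ly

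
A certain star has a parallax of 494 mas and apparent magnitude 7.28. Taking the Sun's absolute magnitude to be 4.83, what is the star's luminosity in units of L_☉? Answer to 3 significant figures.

d = 1/p = 1000/494 mas = 2.024 pc
M = m − 5 log₁₀ d + 5 = 7.28 − 5·0.3063 + 5 = 10.749
M − M_☉ = 10.749 − 4.83 = 5.919
L/L_☉ = 10^(−0.4 × 5.919) = 4.291×10^-3

L/L_☉ ≈ 4.29×10^-3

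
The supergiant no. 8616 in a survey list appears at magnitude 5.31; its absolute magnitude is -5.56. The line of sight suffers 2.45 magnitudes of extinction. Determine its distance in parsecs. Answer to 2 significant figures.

m − M = 5 log₁₀(d/10 pc) + A  ⇒  5.31 − (-5.56) − 2.45 = 5 log₁₀(d/10)
8.420 = 5 log₁₀(d/10)
log₁₀ d = (m − M − A)/5 + 1 = 2.6840
d = 10^2.6840 = 483.1 pc

d ≈ 480 pc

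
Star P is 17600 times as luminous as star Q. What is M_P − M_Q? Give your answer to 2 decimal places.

M_P − M_Q ≈ -10.61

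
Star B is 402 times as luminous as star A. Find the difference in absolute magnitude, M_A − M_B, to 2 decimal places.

M_A − M_B ≈ 6.51

Pogson: ΔM = −2.5 log₁₀(ratio) = −2.5 log₁₀(402) = −2.5 × 2.6042 = -6.511
Star B is brighter so has the smaller magnitude: M_A − M_B is positive.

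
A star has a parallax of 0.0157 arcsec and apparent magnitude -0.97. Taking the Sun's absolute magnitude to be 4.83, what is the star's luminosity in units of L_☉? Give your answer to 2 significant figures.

d = 1/p = 1/0.0157″ = 63.69 pc
M = m − 5 log₁₀ d + 5 = -0.97 − 5·1.8041 + 5 = -4.991
M − M_☉ = -4.991 − 4.83 = -9.821
L/L_☉ = 10^(−0.4 × -9.821) = 8476

L/L_☉ ≈ 8500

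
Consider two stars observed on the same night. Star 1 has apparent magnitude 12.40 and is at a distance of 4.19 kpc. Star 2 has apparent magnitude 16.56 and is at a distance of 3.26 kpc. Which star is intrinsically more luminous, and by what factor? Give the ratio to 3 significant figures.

Star 1 is more luminous, by a factor of 76.2.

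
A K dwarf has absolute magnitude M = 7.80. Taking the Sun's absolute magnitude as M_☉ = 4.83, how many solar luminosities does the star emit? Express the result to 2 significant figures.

L/L_☉ ≈ 0.065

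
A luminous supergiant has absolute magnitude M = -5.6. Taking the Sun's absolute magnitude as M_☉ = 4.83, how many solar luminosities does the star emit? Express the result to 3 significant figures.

L/L_☉ ≈ 14900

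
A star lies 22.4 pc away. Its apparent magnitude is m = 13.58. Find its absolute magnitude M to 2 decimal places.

5 log₁₀(d/10 pc) = 5 log₁₀(22.40) − 5 = 1.751
M = m − 5 log₁₀(d/10) = 13.58 − 1.751 = 11.829

M ≈ 11.83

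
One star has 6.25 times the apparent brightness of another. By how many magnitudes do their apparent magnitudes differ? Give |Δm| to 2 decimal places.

Pogson: Δm = −2.5 log₁₀(ratio) = −2.5 log₁₀(6.25) = −2.5 × 0.7959 = -1.990

|Δm| ≈ 1.99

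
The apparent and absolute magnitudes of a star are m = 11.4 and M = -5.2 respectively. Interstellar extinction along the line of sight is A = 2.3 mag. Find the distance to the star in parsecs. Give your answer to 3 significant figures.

d ≈ 7240 pc

m − M = 5 log₁₀(d/10 pc) + A  ⇒  11.4 − (-5.2) − 2.3 = 5 log₁₀(d/10)
14.300 = 5 log₁₀(d/10)
log₁₀ d = (m − M − A)/5 + 1 = 3.8600
d = 10^3.8600 = 7244 pc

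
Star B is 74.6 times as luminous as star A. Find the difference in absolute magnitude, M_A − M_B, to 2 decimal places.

Pogson: ΔM = −2.5 log₁₀(ratio) = −2.5 log₁₀(74.6) = −2.5 × 1.8727 = -4.682
Star B is brighter so has the smaller magnitude: M_A − M_B is positive.

M_A − M_B ≈ 4.68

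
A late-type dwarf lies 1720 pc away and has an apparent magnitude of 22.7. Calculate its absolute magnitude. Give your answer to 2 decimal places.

M ≈ 11.52

5 log₁₀(d/10 pc) = 5 log₁₀(1720) − 5 = 11.178
M = m − 5 log₁₀(d/10) = 22.7 − 11.178 = 11.522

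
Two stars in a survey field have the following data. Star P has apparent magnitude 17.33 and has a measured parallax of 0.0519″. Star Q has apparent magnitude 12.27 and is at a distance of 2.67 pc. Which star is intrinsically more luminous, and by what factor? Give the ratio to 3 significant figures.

Star P: d = 1/p = 1/0.0519″ = 19.27 pc
Star P: M = m − 5 log₁₀ d + 5 = 17.33 − 5·1.2848 + 5 = 15.906
Star Q: M = m − 5 log₁₀ d + 5 = 12.27 − 5·0.4265 + 5 = 15.137
ΔM = M_P − M_Q = 15.906 − (15.137) = 0.768; smaller M is more luminous → Star Q.
L ratio = 10^(0.4 |ΔM|) = 10^0.307 = 2.029

Star Q is more luminous, by a factor of 2.03.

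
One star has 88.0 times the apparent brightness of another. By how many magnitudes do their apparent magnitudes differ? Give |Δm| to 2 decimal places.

Pogson: Δm = −2.5 log₁₀(ratio) = −2.5 log₁₀(88.0) = −2.5 × 1.9445 = -4.861

|Δm| ≈ 4.86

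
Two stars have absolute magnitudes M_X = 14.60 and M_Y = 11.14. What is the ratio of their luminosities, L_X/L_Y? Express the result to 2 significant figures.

L_X/L_Y ≈ 0.041

ΔM = M_X − M_Y = 3.46
L_X/L_Y = 10^(−0.4 ΔM) = 10^-1.384 = 0.04130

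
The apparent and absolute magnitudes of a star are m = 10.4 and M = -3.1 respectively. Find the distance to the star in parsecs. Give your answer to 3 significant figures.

d ≈ 5010 pc

μ = m − M = 13.500
m − M = 5 log₁₀ d − 5
log₁₀ d = (m − M)/5 + 1 = 3.7000
d = 10^3.7000 = 5012 pc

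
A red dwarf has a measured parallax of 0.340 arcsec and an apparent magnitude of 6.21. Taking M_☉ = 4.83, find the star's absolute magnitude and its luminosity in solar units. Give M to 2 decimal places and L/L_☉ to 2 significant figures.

M ≈ 8.87; L/L_☉ ≈ 0.024

d = 1/p = 1/0.340″ = 2.941 pc
M = m − 5 log₁₀ d + 5 = 6.21 − 5·0.4685 + 5 = 8.867
M − M_☉ = 8.867 − 4.83 = 4.037
L/L_☉ = 10^(−0.4 × 4.037) = 0.02427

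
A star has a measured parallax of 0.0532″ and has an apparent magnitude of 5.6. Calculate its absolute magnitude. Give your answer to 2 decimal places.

M ≈ 4.23

d = 1/p = 1/0.0532″ = 18.80 pc
5 log₁₀(d/10 pc) = 5 log₁₀(18.80) − 5 = 1.370
M = m − 5 log₁₀(d/10) = 5.6 − 1.370 = 4.230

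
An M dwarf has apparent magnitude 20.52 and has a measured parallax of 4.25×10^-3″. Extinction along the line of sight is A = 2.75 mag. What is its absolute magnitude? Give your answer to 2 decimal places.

d = 1/p = 1/4.25×10^-3″ = 235.3 pc
5 log₁₀(d/10 pc) = 5 log₁₀(235.3) − 5 = 6.858
M = m − 5 log₁₀(d/10) − A = 20.52 − 6.858 − 2.75 = 10.912

M ≈ 10.91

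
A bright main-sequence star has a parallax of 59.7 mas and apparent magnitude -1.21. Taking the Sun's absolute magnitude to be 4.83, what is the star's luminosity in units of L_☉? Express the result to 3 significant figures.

d = 1/p = 1000/59.7 mas = 16.75 pc
M = m − 5 log₁₀ d + 5 = -1.21 − 5·1.2240 + 5 = -2.330
M − M_☉ = -2.330 − 4.83 = -7.160
L/L_☉ = 10^(−0.4 × -7.160) = 731.2

L/L_☉ ≈ 731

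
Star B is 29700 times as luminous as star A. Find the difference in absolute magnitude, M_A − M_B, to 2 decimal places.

M_A − M_B ≈ 11.18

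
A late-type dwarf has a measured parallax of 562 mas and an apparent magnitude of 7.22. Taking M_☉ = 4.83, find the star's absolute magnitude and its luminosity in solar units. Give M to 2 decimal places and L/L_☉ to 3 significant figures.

d = 1/p = 1000/562 mas = 1.779 pc
M = m − 5 log₁₀ d + 5 = 7.22 − 5·0.2503 + 5 = 10.969
M − M_☉ = 10.969 − 4.83 = 6.139
L/L_☉ = 10^(−0.4 × 6.139) = 3.504×10^-3

M ≈ 10.97; L/L_☉ ≈ 3.50×10^-3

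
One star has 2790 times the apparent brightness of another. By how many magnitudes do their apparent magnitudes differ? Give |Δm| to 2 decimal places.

|Δm| ≈ 8.61

Pogson: Δm = −2.5 log₁₀(ratio) = −2.5 log₁₀(2790) = −2.5 × 3.4456 = -8.614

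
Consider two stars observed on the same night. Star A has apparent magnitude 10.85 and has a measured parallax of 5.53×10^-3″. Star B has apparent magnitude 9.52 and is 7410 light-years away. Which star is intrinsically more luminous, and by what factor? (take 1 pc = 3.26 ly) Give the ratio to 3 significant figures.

Star B is more luminous, by a factor of 538.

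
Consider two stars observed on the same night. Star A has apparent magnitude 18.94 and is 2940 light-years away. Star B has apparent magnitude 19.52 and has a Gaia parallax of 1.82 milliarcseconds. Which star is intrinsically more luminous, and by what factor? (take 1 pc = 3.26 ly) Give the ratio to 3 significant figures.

Star A: d = 2940 ly / 3.26 = 901.8 pc
Star A: M = m − 5 log₁₀ d + 5 = 18.94 − 5·2.9551 + 5 = 9.164
Star B: p = 1.82 mas = 1.82×10^-3″ → d = 1/p = 549.5 pc
Star B: M = m − 5 log₁₀ d + 5 = 19.52 − 5·2.7399 + 5 = 10.820
ΔM = M_A − M_B = 9.164 − (10.820) = -1.656; smaller M is more luminous → Star A.
L ratio = 10^(0.4 |ΔM|) = 10^0.662 = 4.596

Star A is more luminous, by a factor of 4.60.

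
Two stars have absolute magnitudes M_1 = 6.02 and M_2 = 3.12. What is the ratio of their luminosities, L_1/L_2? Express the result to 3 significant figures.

L_1/L_2 ≈ 0.0692

ΔM = M_1 − M_2 = 2.90
L_1/L_2 = 10^(−0.4 ΔM) = 10^-1.160 = 0.06918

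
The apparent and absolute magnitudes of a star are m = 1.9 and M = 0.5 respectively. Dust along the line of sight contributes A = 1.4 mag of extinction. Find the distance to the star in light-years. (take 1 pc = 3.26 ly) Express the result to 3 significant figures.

d ≈ 32.6 ly

m − M = 5 log₁₀(d/10 pc) + A  ⇒  1.9 − (0.5) − 1.4 = 5 log₁₀(d/10)
0.000 = 5 log₁₀(d/10)
log₁₀ d = (m − M − A)/5 + 1 = 1.0000
d = 10^1.0000 = 10.00 pc
= 32.60 ly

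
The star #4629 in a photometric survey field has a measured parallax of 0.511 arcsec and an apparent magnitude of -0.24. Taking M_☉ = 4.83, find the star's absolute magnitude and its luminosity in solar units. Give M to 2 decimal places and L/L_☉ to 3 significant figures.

d = 1/p = 1/0.511″ = 1.957 pc
M = m − 5 log₁₀ d + 5 = -0.24 − 5·0.2916 + 5 = 3.302
M − M_☉ = 3.302 − 4.83 = -1.528
L/L_☉ = 10^(−0.4 × -1.528) = 4.085

M ≈ 3.30; L/L_☉ ≈ 4.08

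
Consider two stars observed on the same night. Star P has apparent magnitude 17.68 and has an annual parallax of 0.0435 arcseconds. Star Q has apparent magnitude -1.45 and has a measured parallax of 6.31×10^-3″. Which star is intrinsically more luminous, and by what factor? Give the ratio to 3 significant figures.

Star Q is more luminous, by a factor of 2.13×10^9.

Star P: d = 1/p = 1/0.0435″ = 22.99 pc
Star P: M = m − 5 log₁₀ d + 5 = 17.68 − 5·1.3615 + 5 = 15.872
Star Q: d = 1/p = 1/6.31×10^-3″ = 158.5 pc
Star Q: M = m − 5 log₁₀ d + 5 = -1.45 − 5·2.2000 + 5 = -7.450
ΔM = M_P − M_Q = 15.872 − (-7.450) = 23.322; smaller M is more luminous → Star Q.
L ratio = 10^(0.4 |ΔM|) = 10^9.329 = 2.133×10^9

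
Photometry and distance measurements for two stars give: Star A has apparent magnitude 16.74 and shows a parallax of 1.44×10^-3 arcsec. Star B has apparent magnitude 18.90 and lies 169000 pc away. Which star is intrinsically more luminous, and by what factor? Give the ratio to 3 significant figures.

Star B is more luminous, by a factor of 8100.

Star A: d = 1/p = 1/1.44×10^-3″ = 694.4 pc
Star A: M = m − 5 log₁₀ d + 5 = 16.74 − 5·2.8416 + 5 = 7.532
Star B: M = m − 5 log₁₀ d + 5 = 18.90 − 5·5.2279 + 5 = -2.239
ΔM = M_A − M_B = 7.532 − (-2.239) = 9.771; smaller M is more luminous → Star B.
L ratio = 10^(0.4 |ΔM|) = 10^3.908 = 8100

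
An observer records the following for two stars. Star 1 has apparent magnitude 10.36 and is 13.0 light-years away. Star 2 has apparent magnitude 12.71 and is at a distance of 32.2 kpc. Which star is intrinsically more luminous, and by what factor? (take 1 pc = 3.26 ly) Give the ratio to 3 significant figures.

Star 2 is more luminous, by a factor of 7.49×10^6.

Star 1: d = 13.0 ly / 3.26 = 3.988 pc
Star 1: M = m − 5 log₁₀ d + 5 = 10.36 − 5·0.6007 + 5 = 12.356
Star 2: d = 32.2 kpc = 32200 pc
Star 2: M = m − 5 log₁₀ d + 5 = 12.71 − 5·4.5079 + 5 = -4.829
ΔM = M_1 − M_2 = 12.356 − (-4.829) = 17.186; smaller M is more luminous → Star 2.
L ratio = 10^(0.4 |ΔM|) = 10^6.874 = 7.486×10^6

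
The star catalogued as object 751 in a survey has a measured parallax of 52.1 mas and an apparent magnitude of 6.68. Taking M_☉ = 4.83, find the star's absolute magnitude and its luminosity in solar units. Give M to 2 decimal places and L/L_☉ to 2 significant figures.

d = 1/p = 1000/52.1 mas = 19.19 pc
M = m − 5 log₁₀ d + 5 = 6.68 − 5·1.2832 + 5 = 5.264
M − M_☉ = 5.264 − 4.83 = 0.434
L/L_☉ = 10^(−0.4 × 0.434) = 0.6704

M ≈ 5.26; L/L_☉ ≈ 0.67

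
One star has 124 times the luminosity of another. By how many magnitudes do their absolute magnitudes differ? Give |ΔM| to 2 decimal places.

|ΔM| ≈ 5.23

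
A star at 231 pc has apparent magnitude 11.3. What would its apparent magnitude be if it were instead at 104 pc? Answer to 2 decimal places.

Flux ∝ 1/d², so Δm = 5 log₁₀(d₂/d₁) = 5 log₁₀(104/231) = -1.733
m₂ = m₁ + Δm = 11.3 + (-1.733) = 9.567

m ≈ 9.57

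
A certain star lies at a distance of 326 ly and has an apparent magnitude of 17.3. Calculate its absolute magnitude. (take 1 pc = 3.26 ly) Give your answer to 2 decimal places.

M ≈ 12.30

d = 326 ly / 3.26 = 100.0 pc
5 log₁₀(d/10 pc) = 5 log₁₀(100.0) − 5 = 5.000
M = m − 5 log₁₀(d/10) = 17.3 − 5.000 = 12.300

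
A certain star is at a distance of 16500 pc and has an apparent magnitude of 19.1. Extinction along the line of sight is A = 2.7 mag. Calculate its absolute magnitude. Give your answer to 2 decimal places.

5 log₁₀(d/10 pc) = 5 log₁₀(16500) − 5 = 16.087
M = m − 5 log₁₀(d/10) − A = 19.1 − 16.087 − 2.7 = 0.313

M ≈ 0.31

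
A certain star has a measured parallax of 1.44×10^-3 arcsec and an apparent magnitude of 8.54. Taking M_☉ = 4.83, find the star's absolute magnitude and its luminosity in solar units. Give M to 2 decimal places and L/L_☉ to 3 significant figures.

M ≈ -0.67; L/L_☉ ≈ 158

d = 1/p = 1/1.44×10^-3″ = 694.4 pc
M = m − 5 log₁₀ d + 5 = 8.54 − 5·2.8416 + 5 = -0.668
M − M_☉ = -0.668 − 4.83 = -5.498
L/L_☉ = 10^(−0.4 × -5.498) = 158.2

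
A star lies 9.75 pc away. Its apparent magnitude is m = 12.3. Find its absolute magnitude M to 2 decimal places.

M ≈ 12.35

5 log₁₀(d/10 pc) = 5 log₁₀(9.750) − 5 = -0.055
M = m − 5 log₁₀(d/10) = 12.3 + 0.055 = 12.355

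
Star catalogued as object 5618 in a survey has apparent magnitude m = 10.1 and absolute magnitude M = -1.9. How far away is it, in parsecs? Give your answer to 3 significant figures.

μ = m − M = 12.000
m − M = 5 log₁₀ d − 5
log₁₀ d = (m − M)/5 + 1 = 3.4000
d = 10^3.4000 = 2512 pc

d ≈ 2510 pc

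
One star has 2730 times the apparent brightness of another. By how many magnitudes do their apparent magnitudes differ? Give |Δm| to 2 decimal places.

|Δm| ≈ 8.59

Pogson: Δm = −2.5 log₁₀(ratio) = −2.5 log₁₀(2730) = −2.5 × 3.4362 = -8.590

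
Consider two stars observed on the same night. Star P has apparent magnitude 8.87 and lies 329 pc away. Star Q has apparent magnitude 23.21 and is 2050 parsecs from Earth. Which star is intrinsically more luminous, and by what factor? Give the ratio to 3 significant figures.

Star P is more luminous, by a factor of 14000.

Star P: M = m − 5 log₁₀ d + 5 = 8.87 − 5·2.5172 + 5 = 1.284
Star Q: M = m − 5 log₁₀ d + 5 = 23.21 − 5·3.3118 + 5 = 11.651
ΔM = M_P − M_Q = 1.284 − (11.651) = -10.367; smaller M is more luminous → Star P.
L ratio = 10^(0.4 |ΔM|) = 10^4.147 = 14020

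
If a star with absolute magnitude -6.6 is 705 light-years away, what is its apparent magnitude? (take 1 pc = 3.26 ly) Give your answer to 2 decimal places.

d = 705 ly / 3.26 = 216.3 pc
m = M + 5 log₁₀ d − 5 = -6.6 + 5·2.3350 − 5 = 0.075

m ≈ 0.07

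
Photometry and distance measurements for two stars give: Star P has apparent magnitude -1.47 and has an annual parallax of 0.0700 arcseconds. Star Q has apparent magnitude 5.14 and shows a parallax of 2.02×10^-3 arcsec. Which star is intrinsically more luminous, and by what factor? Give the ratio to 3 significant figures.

Star Q is more luminous, by a factor of 2.73.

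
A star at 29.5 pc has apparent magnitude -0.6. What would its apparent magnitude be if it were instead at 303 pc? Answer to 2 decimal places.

Flux ∝ 1/d², so Δm = 5 log₁₀(d₂/d₁) = 5 log₁₀(303/29.5) = 5.058
m₂ = m₁ + Δm = -0.6 + (5.058) = 4.458

m ≈ 4.46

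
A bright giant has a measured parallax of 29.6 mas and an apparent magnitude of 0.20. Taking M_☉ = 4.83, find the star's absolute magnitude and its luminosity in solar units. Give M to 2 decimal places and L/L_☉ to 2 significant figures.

M ≈ -2.44; L/L_☉ ≈ 810

d = 1/p = 1000/29.6 mas = 33.78 pc
M = m − 5 log₁₀ d + 5 = 0.20 − 5·1.5287 + 5 = -2.444
M − M_☉ = -2.444 − 4.83 = -7.274
L/L_☉ = 10^(−0.4 × -7.274) = 811.7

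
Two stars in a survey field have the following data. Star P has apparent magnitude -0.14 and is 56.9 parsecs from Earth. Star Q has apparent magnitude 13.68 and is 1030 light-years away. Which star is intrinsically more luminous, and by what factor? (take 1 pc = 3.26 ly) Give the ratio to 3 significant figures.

Star P: M = m − 5 log₁₀ d + 5 = -0.14 − 5·1.7551 + 5 = -3.916
Star Q: d = 1030 ly / 3.26 = 316.0 pc
Star Q: M = m − 5 log₁₀ d + 5 = 13.68 − 5·2.4996 + 5 = 6.182
ΔM = M_P − M_Q = -3.916 − (6.182) = -10.097; smaller M is more luminous → Star P.
L ratio = 10^(0.4 |ΔM|) = 10^4.039 = 10940

Star P is more luminous, by a factor of 10900.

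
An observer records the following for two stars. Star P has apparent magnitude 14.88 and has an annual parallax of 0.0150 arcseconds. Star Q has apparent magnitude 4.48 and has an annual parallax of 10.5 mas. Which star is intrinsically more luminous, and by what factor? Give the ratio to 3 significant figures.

Star Q is more luminous, by a factor of 29500.

Star P: d = 1/p = 1/0.0150″ = 66.67 pc
Star P: M = m − 5 log₁₀ d + 5 = 14.88 − 5·1.8239 + 5 = 10.760
Star Q: p = 10.5 mas = 0.0105″ → d = 1/p = 95.24 pc
Star Q: M = m − 5 log₁₀ d + 5 = 4.48 − 5·1.9788 + 5 = -0.414
ΔM = M_P − M_Q = 10.760 − (-0.414) = 11.175; smaller M is more luminous → Star Q.
L ratio = 10^(0.4 |ΔM|) = 10^4.470 = 29500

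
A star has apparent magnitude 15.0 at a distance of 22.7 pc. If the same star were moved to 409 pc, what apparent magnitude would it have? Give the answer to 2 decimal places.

m ≈ 21.28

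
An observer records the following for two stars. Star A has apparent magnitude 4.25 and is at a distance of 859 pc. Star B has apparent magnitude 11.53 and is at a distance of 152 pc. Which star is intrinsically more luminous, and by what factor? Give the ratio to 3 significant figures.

Star A is more luminous, by a factor of 26100.

Star A: M = m − 5 log₁₀ d + 5 = 4.25 − 5·2.9340 + 5 = -5.420
Star B: M = m − 5 log₁₀ d + 5 = 11.53 − 5·2.1818 + 5 = 5.621
ΔM = M_A − M_B = -5.420 − (5.621) = -11.041; smaller M is more luminous → Star A.
L ratio = 10^(0.4 |ΔM|) = 10^4.416 = 26080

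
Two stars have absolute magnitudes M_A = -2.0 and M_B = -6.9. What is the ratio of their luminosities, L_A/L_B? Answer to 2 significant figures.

ΔM = M_A − M_B = 4.9
L_A/L_B = 10^(−0.4 ΔM) = 10^-1.960 = 0.01096

L_A/L_B ≈ 0.011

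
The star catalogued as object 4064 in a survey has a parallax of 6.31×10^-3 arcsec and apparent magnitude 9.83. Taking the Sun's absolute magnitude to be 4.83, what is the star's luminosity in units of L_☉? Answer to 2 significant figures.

d = 1/p = 1/6.31×10^-3″ = 158.5 pc
M = m − 5 log₁₀ d + 5 = 9.83 − 5·2.2000 + 5 = 3.830
M − M_☉ = 3.830 − 4.83 = -1.000
L/L_☉ = 10^(−0.4 × -1.000) = 2.512

L/L_☉ ≈ 2.5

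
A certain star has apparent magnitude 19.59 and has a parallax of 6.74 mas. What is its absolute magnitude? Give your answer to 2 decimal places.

p = 6.74 mas = 6.74×10^-3″ → d = 1/p = 148.4 pc
5 log₁₀(d/10 pc) = 5 log₁₀(148.4) − 5 = 5.857
M = m − 5 log₁₀(d/10) = 19.59 − 5.857 = 13.733

M ≈ 13.73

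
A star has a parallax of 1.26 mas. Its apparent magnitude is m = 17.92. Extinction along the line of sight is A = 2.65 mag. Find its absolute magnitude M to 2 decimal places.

M ≈ 5.77

p = 1.26 mas = 1.26×10^-3″ → d = 1/p = 793.7 pc
5 log₁₀(d/10 pc) = 5 log₁₀(793.7) − 5 = 9.498
M = m − 5 log₁₀(d/10) − A = 17.92 − 9.498 − 2.65 = 5.772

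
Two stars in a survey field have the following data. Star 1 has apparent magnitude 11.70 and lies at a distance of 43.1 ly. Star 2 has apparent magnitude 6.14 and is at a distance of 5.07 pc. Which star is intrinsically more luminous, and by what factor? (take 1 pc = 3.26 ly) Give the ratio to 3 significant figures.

Star 1: d = 43.1 ly / 3.26 = 13.22 pc
Star 1: M = m − 5 log₁₀ d + 5 = 11.70 − 5·1.1213 + 5 = 11.094
Star 2: M = m − 5 log₁₀ d + 5 = 6.14 − 5·0.7050 + 5 = 7.615
ΔM = M_1 − M_2 = 11.094 − (7.615) = 3.479; smaller M is more luminous → Star 2.
L ratio = 10^(0.4 |ΔM|) = 10^1.391 = 24.63

Star 2 is more luminous, by a factor of 24.6.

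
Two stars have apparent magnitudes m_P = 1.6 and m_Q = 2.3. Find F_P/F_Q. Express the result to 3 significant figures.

Δm = 1.6 − (2.3) = -0.7
Flux ratio = 10^(−0.4 Δm) = 10^(−0.4 × -0.7) = 10^0.280 = 1.905

F_P/F_Q ≈ 1.91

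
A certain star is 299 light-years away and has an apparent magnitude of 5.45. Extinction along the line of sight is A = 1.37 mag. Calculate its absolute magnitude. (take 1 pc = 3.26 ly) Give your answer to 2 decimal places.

M ≈ -0.73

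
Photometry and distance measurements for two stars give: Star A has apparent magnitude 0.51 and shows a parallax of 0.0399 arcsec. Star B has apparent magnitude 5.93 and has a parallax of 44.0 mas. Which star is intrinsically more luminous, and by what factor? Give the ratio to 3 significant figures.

Star A: d = 1/p = 1/0.0399″ = 25.06 pc
Star A: M = m − 5 log₁₀ d + 5 = 0.51 − 5·1.3990 + 5 = -1.485
Star B: p = 44.0 mas = 0.0440″ → d = 1/p = 22.73 pc
Star B: M = m − 5 log₁₀ d + 5 = 5.93 − 5·1.3565 + 5 = 4.147
ΔM = M_A − M_B = -1.485 − (4.147) = -5.632; smaller M is more luminous → Star A.
L ratio = 10^(0.4 |ΔM|) = 10^2.253 = 179.0

Star A is more luminous, by a factor of 179.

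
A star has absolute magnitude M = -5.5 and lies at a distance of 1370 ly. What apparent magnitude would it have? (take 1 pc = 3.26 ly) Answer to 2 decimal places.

m ≈ 2.62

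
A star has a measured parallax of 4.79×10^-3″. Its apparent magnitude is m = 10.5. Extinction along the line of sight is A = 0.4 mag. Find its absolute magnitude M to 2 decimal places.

M ≈ 3.50

d = 1/p = 1/4.79×10^-3″ = 208.8 pc
5 log₁₀(d/10 pc) = 5 log₁₀(208.8) − 5 = 6.598
M = m − 5 log₁₀(d/10) − A = 10.5 − 6.598 − 0.4 = 3.502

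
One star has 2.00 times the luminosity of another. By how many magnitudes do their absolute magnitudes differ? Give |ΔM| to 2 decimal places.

|ΔM| ≈ 0.75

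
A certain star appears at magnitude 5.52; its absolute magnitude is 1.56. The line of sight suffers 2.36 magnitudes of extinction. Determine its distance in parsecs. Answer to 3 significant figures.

d ≈ 20.9 pc

m − M = 5 log₁₀(d/10 pc) + A  ⇒  5.52 − (1.56) − 2.36 = 5 log₁₀(d/10)
1.600 = 5 log₁₀(d/10)
log₁₀ d = (m − M − A)/5 + 1 = 1.3200
d = 10^1.3200 = 20.89 pc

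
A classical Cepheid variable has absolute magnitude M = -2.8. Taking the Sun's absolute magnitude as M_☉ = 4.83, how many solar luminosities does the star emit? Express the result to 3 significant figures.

L/L_☉ ≈ 1130

M − M_☉ = -2.8 − 4.83 = -7.630
L/L_☉ = 10^(−0.4 (M − M_☉)) = 10^3.052 = 1127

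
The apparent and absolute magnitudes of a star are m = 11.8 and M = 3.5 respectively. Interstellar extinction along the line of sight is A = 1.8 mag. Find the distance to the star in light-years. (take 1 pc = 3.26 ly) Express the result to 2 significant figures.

d ≈ 650 ly

m − M = 5 log₁₀(d/10 pc) + A  ⇒  11.8 − (3.5) − 1.8 = 5 log₁₀(d/10)
6.500 = 5 log₁₀(d/10)
log₁₀ d = (m − M − A)/5 + 1 = 2.3000
d = 10^2.3000 = 199.5 pc
= 650.5 ly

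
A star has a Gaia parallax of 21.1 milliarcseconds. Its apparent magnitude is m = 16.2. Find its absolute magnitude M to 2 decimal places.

p = 21.1 mas = 0.0211″ → d = 1/p = 47.39 pc
5 log₁₀(d/10 pc) = 5 log₁₀(47.39) − 5 = 3.379
M = m − 5 log₁₀(d/10) = 16.2 − 3.379 = 12.821

M ≈ 12.82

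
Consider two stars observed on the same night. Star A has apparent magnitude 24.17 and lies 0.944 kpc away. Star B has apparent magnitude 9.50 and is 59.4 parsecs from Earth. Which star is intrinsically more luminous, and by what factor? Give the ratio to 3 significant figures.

Star A: d = 0.944 kpc = 944.0 pc
Star A: M = m − 5 log₁₀ d + 5 = 24.17 − 5·2.9750 + 5 = 14.295
Star B: M = m − 5 log₁₀ d + 5 = 9.50 − 5·1.7738 + 5 = 5.631
ΔM = M_A − M_B = 14.295 − (5.631) = 8.664; smaller M is more luminous → Star B.
L ratio = 10^(0.4 |ΔM|) = 10^3.466 = 2922

Star B is more luminous, by a factor of 2920.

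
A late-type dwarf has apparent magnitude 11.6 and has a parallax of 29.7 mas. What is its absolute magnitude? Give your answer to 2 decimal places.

M ≈ 8.96

p = 29.7 mas = 0.0297″ → d = 1/p = 33.67 pc
5 log₁₀(d/10 pc) = 5 log₁₀(33.67) − 5 = 2.636
M = m − 5 log₁₀(d/10) = 11.6 − 2.636 = 8.964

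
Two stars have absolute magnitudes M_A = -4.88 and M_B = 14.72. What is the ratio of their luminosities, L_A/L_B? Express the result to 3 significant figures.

L_A/L_B ≈ 6.92×10^7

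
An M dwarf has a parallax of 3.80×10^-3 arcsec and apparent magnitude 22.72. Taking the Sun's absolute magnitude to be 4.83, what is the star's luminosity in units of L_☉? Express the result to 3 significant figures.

d = 1/p = 1/3.80×10^-3″ = 263.2 pc
M = m − 5 log₁₀ d + 5 = 22.72 − 5·2.4202 + 5 = 15.619
M − M_☉ = 15.619 − 4.83 = 10.789
L/L_☉ = 10^(−0.4 × 10.789) = 4.835×10^-5

L/L_☉ ≈ 4.84×10^-5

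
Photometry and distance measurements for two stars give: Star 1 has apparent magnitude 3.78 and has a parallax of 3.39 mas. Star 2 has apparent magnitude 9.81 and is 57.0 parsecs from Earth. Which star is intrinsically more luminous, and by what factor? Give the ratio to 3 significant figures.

Star 1 is more luminous, by a factor of 6920.

Star 1: p = 3.39 mas = 3.39×10^-3″ → d = 1/p = 295.0 pc
Star 1: M = m − 5 log₁₀ d + 5 = 3.78 − 5·2.4698 + 5 = -3.569
Star 2: M = m − 5 log₁₀ d + 5 = 9.81 − 5·1.7559 + 5 = 6.031
ΔM = M_1 − M_2 = -3.569 − (6.031) = -9.600; smaller M is more luminous → Star 1.
L ratio = 10^(0.4 |ΔM|) = 10^3.840 = 6916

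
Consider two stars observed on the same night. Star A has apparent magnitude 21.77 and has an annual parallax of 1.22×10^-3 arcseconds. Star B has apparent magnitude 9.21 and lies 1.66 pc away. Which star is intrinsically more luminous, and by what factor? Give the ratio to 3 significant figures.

Star A: d = 1/p = 1/1.22×10^-3″ = 819.7 pc
Star A: M = m − 5 log₁₀ d + 5 = 21.77 − 5·2.9136 + 5 = 12.202
Star B: M = m − 5 log₁₀ d + 5 = 9.21 − 5·0.2201 + 5 = 13.109
ΔM = M_A − M_B = 12.202 − (13.109) = -0.908; smaller M is more luminous → Star A.
L ratio = 10^(0.4 |ΔM|) = 10^0.363 = 2.307

Star A is more luminous, by a factor of 2.31.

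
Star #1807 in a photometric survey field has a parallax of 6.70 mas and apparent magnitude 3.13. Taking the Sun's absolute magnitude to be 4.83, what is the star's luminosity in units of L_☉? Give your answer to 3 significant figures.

L/L_☉ ≈ 1070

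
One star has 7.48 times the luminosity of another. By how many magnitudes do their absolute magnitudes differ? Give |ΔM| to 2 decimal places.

|ΔM| ≈ 2.18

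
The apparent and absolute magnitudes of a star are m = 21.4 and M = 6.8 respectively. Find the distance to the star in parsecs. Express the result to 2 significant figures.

d ≈ 8300 pc

μ = m − M = 14.600
m − M = 5 log₁₀ d − 5
log₁₀ d = (m − M)/5 + 1 = 3.9200
d = 10^3.9200 = 8318 pc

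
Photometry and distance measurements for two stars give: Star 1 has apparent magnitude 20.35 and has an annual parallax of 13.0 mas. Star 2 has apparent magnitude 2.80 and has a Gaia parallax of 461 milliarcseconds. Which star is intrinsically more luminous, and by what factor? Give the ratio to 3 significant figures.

Star 2 is more luminous, by a factor of 8330.

Star 1: p = 13.0 mas = 0.0130″ → d = 1/p = 76.92 pc
Star 1: M = m − 5 log₁₀ d + 5 = 20.35 − 5·1.8861 + 5 = 15.920
Star 2: p = 461 mas = 0.461″ → d = 1/p = 2.169 pc
Star 2: M = m − 5 log₁₀ d + 5 = 2.80 − 5·0.3363 + 5 = 6.119
ΔM = M_1 − M_2 = 15.920 − (6.119) = 9.801; smaller M is more luminous → Star 2.
L ratio = 10^(0.4 |ΔM|) = 10^3.920 = 8327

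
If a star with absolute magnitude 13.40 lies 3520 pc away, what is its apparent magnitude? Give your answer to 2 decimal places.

m = M + 5 log₁₀ d − 5 = 13.40 + 5·3.5465 − 5 = 26.133

m ≈ 26.13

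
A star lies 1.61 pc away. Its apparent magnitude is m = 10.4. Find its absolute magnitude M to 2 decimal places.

M ≈ 14.37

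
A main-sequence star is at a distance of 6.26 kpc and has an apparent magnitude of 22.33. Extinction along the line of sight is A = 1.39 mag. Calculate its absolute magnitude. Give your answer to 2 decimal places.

d = 6.26 kpc = 6260 pc
5 log₁₀(d/10 pc) = 5 log₁₀(6260) − 5 = 13.983
M = m − 5 log₁₀(d/10) − A = 22.33 − 13.983 − 1.39 = 6.957

M ≈ 6.96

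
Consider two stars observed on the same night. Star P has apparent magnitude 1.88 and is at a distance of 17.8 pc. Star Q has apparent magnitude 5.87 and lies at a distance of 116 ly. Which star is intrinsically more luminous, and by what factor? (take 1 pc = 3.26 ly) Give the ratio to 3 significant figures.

Star P is more luminous, by a factor of 9.87.

Star P: M = m − 5 log₁₀ d + 5 = 1.88 − 5·1.2504 + 5 = 0.628
Star Q: d = 116 ly / 3.26 = 35.58 pc
Star Q: M = m − 5 log₁₀ d + 5 = 5.87 − 5·1.5512 + 5 = 3.114
ΔM = M_P − M_Q = 0.628 − (3.114) = -2.486; smaller M is more luminous → Star P.
L ratio = 10^(0.4 |ΔM|) = 10^0.994 = 9.871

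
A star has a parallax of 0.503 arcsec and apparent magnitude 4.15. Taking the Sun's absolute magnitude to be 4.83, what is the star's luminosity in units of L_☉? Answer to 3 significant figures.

d = 1/p = 1/0.503″ = 1.988 pc
M = m − 5 log₁₀ d + 5 = 4.15 − 5·0.2984 + 5 = 7.658
M − M_☉ = 7.658 − 4.83 = 2.828
L/L_☉ = 10^(−0.4 × 2.828) = 0.07394

L/L_☉ ≈ 0.0739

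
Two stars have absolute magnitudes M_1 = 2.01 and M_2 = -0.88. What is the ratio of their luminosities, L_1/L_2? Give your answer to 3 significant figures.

L_1/L_2 ≈ 0.0698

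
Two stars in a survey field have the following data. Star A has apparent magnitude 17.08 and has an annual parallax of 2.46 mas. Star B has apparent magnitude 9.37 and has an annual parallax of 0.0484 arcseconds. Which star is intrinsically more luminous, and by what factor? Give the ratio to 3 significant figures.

Star A: p = 2.46 mas = 2.46×10^-3″ → d = 1/p = 406.5 pc
Star A: M = m − 5 log₁₀ d + 5 = 17.08 − 5·2.6091 + 5 = 9.035
Star B: d = 1/p = 1/0.0484″ = 20.66 pc
Star B: M = m − 5 log₁₀ d + 5 = 9.37 − 5·1.3152 + 5 = 7.794
ΔM = M_A − M_B = 9.035 − (7.794) = 1.240; smaller M is more luminous → Star B.
L ratio = 10^(0.4 |ΔM|) = 10^0.496 = 3.135

Star B is more luminous, by a factor of 3.13.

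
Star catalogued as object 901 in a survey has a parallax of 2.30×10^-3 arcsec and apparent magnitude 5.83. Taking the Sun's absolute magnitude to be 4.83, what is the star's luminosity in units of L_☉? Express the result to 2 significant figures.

d = 1/p = 1/2.30×10^-3″ = 434.8 pc
M = m − 5 log₁₀ d + 5 = 5.83 − 5·2.6383 + 5 = -2.361
M − M_☉ = -2.361 − 4.83 = -7.191
L/L_☉ = 10^(−0.4 × -7.191) = 752.6

L/L_☉ ≈ 750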